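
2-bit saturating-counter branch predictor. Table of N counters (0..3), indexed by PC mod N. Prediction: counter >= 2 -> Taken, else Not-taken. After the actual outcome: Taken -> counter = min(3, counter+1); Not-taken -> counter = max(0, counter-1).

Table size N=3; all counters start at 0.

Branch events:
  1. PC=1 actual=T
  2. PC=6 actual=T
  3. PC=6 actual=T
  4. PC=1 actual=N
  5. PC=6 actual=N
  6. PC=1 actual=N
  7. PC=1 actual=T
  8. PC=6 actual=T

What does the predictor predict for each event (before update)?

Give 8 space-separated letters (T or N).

Ev 1: PC=1 idx=1 pred=N actual=T -> ctr[1]=1
Ev 2: PC=6 idx=0 pred=N actual=T -> ctr[0]=1
Ev 3: PC=6 idx=0 pred=N actual=T -> ctr[0]=2
Ev 4: PC=1 idx=1 pred=N actual=N -> ctr[1]=0
Ev 5: PC=6 idx=0 pred=T actual=N -> ctr[0]=1
Ev 6: PC=1 idx=1 pred=N actual=N -> ctr[1]=0
Ev 7: PC=1 idx=1 pred=N actual=T -> ctr[1]=1
Ev 8: PC=6 idx=0 pred=N actual=T -> ctr[0]=2

Answer: N N N N T N N N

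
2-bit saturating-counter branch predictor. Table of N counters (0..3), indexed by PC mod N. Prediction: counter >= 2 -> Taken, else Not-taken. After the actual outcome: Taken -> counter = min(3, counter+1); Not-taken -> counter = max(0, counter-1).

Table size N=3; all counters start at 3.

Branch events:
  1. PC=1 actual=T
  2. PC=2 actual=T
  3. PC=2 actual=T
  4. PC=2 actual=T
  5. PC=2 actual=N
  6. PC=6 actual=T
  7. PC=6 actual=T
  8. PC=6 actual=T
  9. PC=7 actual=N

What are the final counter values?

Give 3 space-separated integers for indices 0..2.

Answer: 3 2 2

Derivation:
Ev 1: PC=1 idx=1 pred=T actual=T -> ctr[1]=3
Ev 2: PC=2 idx=2 pred=T actual=T -> ctr[2]=3
Ev 3: PC=2 idx=2 pred=T actual=T -> ctr[2]=3
Ev 4: PC=2 idx=2 pred=T actual=T -> ctr[2]=3
Ev 5: PC=2 idx=2 pred=T actual=N -> ctr[2]=2
Ev 6: PC=6 idx=0 pred=T actual=T -> ctr[0]=3
Ev 7: PC=6 idx=0 pred=T actual=T -> ctr[0]=3
Ev 8: PC=6 idx=0 pred=T actual=T -> ctr[0]=3
Ev 9: PC=7 idx=1 pred=T actual=N -> ctr[1]=2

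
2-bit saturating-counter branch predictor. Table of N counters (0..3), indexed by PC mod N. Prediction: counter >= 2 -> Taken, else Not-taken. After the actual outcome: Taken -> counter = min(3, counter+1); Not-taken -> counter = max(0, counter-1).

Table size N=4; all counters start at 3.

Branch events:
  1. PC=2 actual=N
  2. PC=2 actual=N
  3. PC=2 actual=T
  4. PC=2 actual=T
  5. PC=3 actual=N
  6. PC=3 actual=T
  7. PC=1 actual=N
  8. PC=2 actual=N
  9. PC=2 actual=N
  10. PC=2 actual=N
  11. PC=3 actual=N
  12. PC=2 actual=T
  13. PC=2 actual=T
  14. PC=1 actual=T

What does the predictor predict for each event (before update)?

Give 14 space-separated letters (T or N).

Ev 1: PC=2 idx=2 pred=T actual=N -> ctr[2]=2
Ev 2: PC=2 idx=2 pred=T actual=N -> ctr[2]=1
Ev 3: PC=2 idx=2 pred=N actual=T -> ctr[2]=2
Ev 4: PC=2 idx=2 pred=T actual=T -> ctr[2]=3
Ev 5: PC=3 idx=3 pred=T actual=N -> ctr[3]=2
Ev 6: PC=3 idx=3 pred=T actual=T -> ctr[3]=3
Ev 7: PC=1 idx=1 pred=T actual=N -> ctr[1]=2
Ev 8: PC=2 idx=2 pred=T actual=N -> ctr[2]=2
Ev 9: PC=2 idx=2 pred=T actual=N -> ctr[2]=1
Ev 10: PC=2 idx=2 pred=N actual=N -> ctr[2]=0
Ev 11: PC=3 idx=3 pred=T actual=N -> ctr[3]=2
Ev 12: PC=2 idx=2 pred=N actual=T -> ctr[2]=1
Ev 13: PC=2 idx=2 pred=N actual=T -> ctr[2]=2
Ev 14: PC=1 idx=1 pred=T actual=T -> ctr[1]=3

Answer: T T N T T T T T T N T N N T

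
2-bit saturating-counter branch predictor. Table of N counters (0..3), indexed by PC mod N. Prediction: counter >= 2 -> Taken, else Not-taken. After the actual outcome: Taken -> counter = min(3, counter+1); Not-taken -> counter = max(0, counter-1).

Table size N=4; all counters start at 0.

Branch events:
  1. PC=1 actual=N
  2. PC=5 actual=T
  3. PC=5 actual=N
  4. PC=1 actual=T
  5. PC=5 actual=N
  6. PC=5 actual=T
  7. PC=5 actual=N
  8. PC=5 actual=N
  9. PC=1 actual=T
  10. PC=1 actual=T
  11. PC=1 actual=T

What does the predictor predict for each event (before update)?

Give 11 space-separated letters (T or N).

Answer: N N N N N N N N N N T

Derivation:
Ev 1: PC=1 idx=1 pred=N actual=N -> ctr[1]=0
Ev 2: PC=5 idx=1 pred=N actual=T -> ctr[1]=1
Ev 3: PC=5 idx=1 pred=N actual=N -> ctr[1]=0
Ev 4: PC=1 idx=1 pred=N actual=T -> ctr[1]=1
Ev 5: PC=5 idx=1 pred=N actual=N -> ctr[1]=0
Ev 6: PC=5 idx=1 pred=N actual=T -> ctr[1]=1
Ev 7: PC=5 idx=1 pred=N actual=N -> ctr[1]=0
Ev 8: PC=5 idx=1 pred=N actual=N -> ctr[1]=0
Ev 9: PC=1 idx=1 pred=N actual=T -> ctr[1]=1
Ev 10: PC=1 idx=1 pred=N actual=T -> ctr[1]=2
Ev 11: PC=1 idx=1 pred=T actual=T -> ctr[1]=3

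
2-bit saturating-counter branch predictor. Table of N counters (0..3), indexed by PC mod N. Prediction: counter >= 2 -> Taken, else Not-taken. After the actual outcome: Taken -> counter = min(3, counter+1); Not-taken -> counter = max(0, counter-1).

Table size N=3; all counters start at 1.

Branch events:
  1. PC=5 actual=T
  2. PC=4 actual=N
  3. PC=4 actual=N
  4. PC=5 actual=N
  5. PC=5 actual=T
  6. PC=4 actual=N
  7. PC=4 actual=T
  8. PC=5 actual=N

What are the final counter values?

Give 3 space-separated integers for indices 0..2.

Answer: 1 1 1

Derivation:
Ev 1: PC=5 idx=2 pred=N actual=T -> ctr[2]=2
Ev 2: PC=4 idx=1 pred=N actual=N -> ctr[1]=0
Ev 3: PC=4 idx=1 pred=N actual=N -> ctr[1]=0
Ev 4: PC=5 idx=2 pred=T actual=N -> ctr[2]=1
Ev 5: PC=5 idx=2 pred=N actual=T -> ctr[2]=2
Ev 6: PC=4 idx=1 pred=N actual=N -> ctr[1]=0
Ev 7: PC=4 idx=1 pred=N actual=T -> ctr[1]=1
Ev 8: PC=5 idx=2 pred=T actual=N -> ctr[2]=1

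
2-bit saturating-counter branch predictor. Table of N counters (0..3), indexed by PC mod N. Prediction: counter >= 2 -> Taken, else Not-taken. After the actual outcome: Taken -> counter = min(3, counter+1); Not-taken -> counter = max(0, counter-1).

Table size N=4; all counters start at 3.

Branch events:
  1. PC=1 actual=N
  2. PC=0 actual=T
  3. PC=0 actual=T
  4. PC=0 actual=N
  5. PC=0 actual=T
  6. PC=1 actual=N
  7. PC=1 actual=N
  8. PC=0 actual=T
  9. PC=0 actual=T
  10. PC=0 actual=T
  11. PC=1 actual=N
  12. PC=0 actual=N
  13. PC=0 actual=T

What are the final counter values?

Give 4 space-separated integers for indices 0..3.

Answer: 3 0 3 3

Derivation:
Ev 1: PC=1 idx=1 pred=T actual=N -> ctr[1]=2
Ev 2: PC=0 idx=0 pred=T actual=T -> ctr[0]=3
Ev 3: PC=0 idx=0 pred=T actual=T -> ctr[0]=3
Ev 4: PC=0 idx=0 pred=T actual=N -> ctr[0]=2
Ev 5: PC=0 idx=0 pred=T actual=T -> ctr[0]=3
Ev 6: PC=1 idx=1 pred=T actual=N -> ctr[1]=1
Ev 7: PC=1 idx=1 pred=N actual=N -> ctr[1]=0
Ev 8: PC=0 idx=0 pred=T actual=T -> ctr[0]=3
Ev 9: PC=0 idx=0 pred=T actual=T -> ctr[0]=3
Ev 10: PC=0 idx=0 pred=T actual=T -> ctr[0]=3
Ev 11: PC=1 idx=1 pred=N actual=N -> ctr[1]=0
Ev 12: PC=0 idx=0 pred=T actual=N -> ctr[0]=2
Ev 13: PC=0 idx=0 pred=T actual=T -> ctr[0]=3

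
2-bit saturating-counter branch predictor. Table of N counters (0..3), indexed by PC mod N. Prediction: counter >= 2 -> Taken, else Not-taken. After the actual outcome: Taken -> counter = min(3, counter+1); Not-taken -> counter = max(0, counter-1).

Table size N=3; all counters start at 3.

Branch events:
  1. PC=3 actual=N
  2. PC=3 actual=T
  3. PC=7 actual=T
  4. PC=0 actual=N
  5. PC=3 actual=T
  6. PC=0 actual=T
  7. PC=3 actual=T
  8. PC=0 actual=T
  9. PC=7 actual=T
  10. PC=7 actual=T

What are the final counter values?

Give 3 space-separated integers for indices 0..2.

Answer: 3 3 3

Derivation:
Ev 1: PC=3 idx=0 pred=T actual=N -> ctr[0]=2
Ev 2: PC=3 idx=0 pred=T actual=T -> ctr[0]=3
Ev 3: PC=7 idx=1 pred=T actual=T -> ctr[1]=3
Ev 4: PC=0 idx=0 pred=T actual=N -> ctr[0]=2
Ev 5: PC=3 idx=0 pred=T actual=T -> ctr[0]=3
Ev 6: PC=0 idx=0 pred=T actual=T -> ctr[0]=3
Ev 7: PC=3 idx=0 pred=T actual=T -> ctr[0]=3
Ev 8: PC=0 idx=0 pred=T actual=T -> ctr[0]=3
Ev 9: PC=7 idx=1 pred=T actual=T -> ctr[1]=3
Ev 10: PC=7 idx=1 pred=T actual=T -> ctr[1]=3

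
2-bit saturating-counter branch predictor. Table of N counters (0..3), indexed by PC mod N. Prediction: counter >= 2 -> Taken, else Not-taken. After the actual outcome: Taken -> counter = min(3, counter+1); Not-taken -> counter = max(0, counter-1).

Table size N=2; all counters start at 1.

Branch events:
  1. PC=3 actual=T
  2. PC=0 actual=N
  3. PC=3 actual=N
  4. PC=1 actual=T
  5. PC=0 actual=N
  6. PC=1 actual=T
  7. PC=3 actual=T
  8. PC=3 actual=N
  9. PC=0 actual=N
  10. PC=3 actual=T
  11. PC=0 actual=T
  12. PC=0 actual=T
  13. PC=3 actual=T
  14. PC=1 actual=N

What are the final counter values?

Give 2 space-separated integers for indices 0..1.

Answer: 2 2

Derivation:
Ev 1: PC=3 idx=1 pred=N actual=T -> ctr[1]=2
Ev 2: PC=0 idx=0 pred=N actual=N -> ctr[0]=0
Ev 3: PC=3 idx=1 pred=T actual=N -> ctr[1]=1
Ev 4: PC=1 idx=1 pred=N actual=T -> ctr[1]=2
Ev 5: PC=0 idx=0 pred=N actual=N -> ctr[0]=0
Ev 6: PC=1 idx=1 pred=T actual=T -> ctr[1]=3
Ev 7: PC=3 idx=1 pred=T actual=T -> ctr[1]=3
Ev 8: PC=3 idx=1 pred=T actual=N -> ctr[1]=2
Ev 9: PC=0 idx=0 pred=N actual=N -> ctr[0]=0
Ev 10: PC=3 idx=1 pred=T actual=T -> ctr[1]=3
Ev 11: PC=0 idx=0 pred=N actual=T -> ctr[0]=1
Ev 12: PC=0 idx=0 pred=N actual=T -> ctr[0]=2
Ev 13: PC=3 idx=1 pred=T actual=T -> ctr[1]=3
Ev 14: PC=1 idx=1 pred=T actual=N -> ctr[1]=2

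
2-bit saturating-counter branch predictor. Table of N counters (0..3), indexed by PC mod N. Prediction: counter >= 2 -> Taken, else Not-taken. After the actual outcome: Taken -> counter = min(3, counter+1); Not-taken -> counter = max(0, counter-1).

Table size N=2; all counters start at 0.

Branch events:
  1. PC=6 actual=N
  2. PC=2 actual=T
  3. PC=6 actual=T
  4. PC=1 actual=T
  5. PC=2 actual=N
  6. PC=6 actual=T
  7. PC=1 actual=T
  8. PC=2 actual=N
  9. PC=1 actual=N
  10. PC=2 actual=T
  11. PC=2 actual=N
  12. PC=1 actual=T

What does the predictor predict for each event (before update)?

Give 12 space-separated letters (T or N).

Answer: N N N N T N N T T N T N

Derivation:
Ev 1: PC=6 idx=0 pred=N actual=N -> ctr[0]=0
Ev 2: PC=2 idx=0 pred=N actual=T -> ctr[0]=1
Ev 3: PC=6 idx=0 pred=N actual=T -> ctr[0]=2
Ev 4: PC=1 idx=1 pred=N actual=T -> ctr[1]=1
Ev 5: PC=2 idx=0 pred=T actual=N -> ctr[0]=1
Ev 6: PC=6 idx=0 pred=N actual=T -> ctr[0]=2
Ev 7: PC=1 idx=1 pred=N actual=T -> ctr[1]=2
Ev 8: PC=2 idx=0 pred=T actual=N -> ctr[0]=1
Ev 9: PC=1 idx=1 pred=T actual=N -> ctr[1]=1
Ev 10: PC=2 idx=0 pred=N actual=T -> ctr[0]=2
Ev 11: PC=2 idx=0 pred=T actual=N -> ctr[0]=1
Ev 12: PC=1 idx=1 pred=N actual=T -> ctr[1]=2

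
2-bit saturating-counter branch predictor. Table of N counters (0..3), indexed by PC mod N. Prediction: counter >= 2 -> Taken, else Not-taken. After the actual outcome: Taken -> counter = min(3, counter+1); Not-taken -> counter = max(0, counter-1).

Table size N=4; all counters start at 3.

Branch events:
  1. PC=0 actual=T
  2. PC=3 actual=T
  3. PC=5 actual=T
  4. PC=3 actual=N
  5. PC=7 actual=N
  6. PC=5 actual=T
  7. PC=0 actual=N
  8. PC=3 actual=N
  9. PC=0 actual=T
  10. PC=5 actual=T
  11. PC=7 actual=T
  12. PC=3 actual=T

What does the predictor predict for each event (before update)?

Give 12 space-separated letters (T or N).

Answer: T T T T T T T N T T N N

Derivation:
Ev 1: PC=0 idx=0 pred=T actual=T -> ctr[0]=3
Ev 2: PC=3 idx=3 pred=T actual=T -> ctr[3]=3
Ev 3: PC=5 idx=1 pred=T actual=T -> ctr[1]=3
Ev 4: PC=3 idx=3 pred=T actual=N -> ctr[3]=2
Ev 5: PC=7 idx=3 pred=T actual=N -> ctr[3]=1
Ev 6: PC=5 idx=1 pred=T actual=T -> ctr[1]=3
Ev 7: PC=0 idx=0 pred=T actual=N -> ctr[0]=2
Ev 8: PC=3 idx=3 pred=N actual=N -> ctr[3]=0
Ev 9: PC=0 idx=0 pred=T actual=T -> ctr[0]=3
Ev 10: PC=5 idx=1 pred=T actual=T -> ctr[1]=3
Ev 11: PC=7 idx=3 pred=N actual=T -> ctr[3]=1
Ev 12: PC=3 idx=3 pred=N actual=T -> ctr[3]=2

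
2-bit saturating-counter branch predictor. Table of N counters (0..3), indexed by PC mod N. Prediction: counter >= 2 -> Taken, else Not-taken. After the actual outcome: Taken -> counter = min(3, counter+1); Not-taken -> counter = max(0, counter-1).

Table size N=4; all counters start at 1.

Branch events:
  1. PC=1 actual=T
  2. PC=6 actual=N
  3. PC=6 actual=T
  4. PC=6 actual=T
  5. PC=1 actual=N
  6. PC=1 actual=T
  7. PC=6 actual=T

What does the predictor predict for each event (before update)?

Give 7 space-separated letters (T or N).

Ev 1: PC=1 idx=1 pred=N actual=T -> ctr[1]=2
Ev 2: PC=6 idx=2 pred=N actual=N -> ctr[2]=0
Ev 3: PC=6 idx=2 pred=N actual=T -> ctr[2]=1
Ev 4: PC=6 idx=2 pred=N actual=T -> ctr[2]=2
Ev 5: PC=1 idx=1 pred=T actual=N -> ctr[1]=1
Ev 6: PC=1 idx=1 pred=N actual=T -> ctr[1]=2
Ev 7: PC=6 idx=2 pred=T actual=T -> ctr[2]=3

Answer: N N N N T N T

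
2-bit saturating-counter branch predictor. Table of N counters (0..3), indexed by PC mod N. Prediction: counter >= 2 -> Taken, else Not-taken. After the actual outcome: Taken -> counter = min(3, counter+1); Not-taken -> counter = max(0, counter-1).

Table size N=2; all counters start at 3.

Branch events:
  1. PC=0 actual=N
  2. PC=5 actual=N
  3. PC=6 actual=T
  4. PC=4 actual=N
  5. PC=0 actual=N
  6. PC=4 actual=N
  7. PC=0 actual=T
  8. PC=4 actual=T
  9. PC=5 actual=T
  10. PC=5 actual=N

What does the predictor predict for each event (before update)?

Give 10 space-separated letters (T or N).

Answer: T T T T T N N N T T

Derivation:
Ev 1: PC=0 idx=0 pred=T actual=N -> ctr[0]=2
Ev 2: PC=5 idx=1 pred=T actual=N -> ctr[1]=2
Ev 3: PC=6 idx=0 pred=T actual=T -> ctr[0]=3
Ev 4: PC=4 idx=0 pred=T actual=N -> ctr[0]=2
Ev 5: PC=0 idx=0 pred=T actual=N -> ctr[0]=1
Ev 6: PC=4 idx=0 pred=N actual=N -> ctr[0]=0
Ev 7: PC=0 idx=0 pred=N actual=T -> ctr[0]=1
Ev 8: PC=4 idx=0 pred=N actual=T -> ctr[0]=2
Ev 9: PC=5 idx=1 pred=T actual=T -> ctr[1]=3
Ev 10: PC=5 idx=1 pred=T actual=N -> ctr[1]=2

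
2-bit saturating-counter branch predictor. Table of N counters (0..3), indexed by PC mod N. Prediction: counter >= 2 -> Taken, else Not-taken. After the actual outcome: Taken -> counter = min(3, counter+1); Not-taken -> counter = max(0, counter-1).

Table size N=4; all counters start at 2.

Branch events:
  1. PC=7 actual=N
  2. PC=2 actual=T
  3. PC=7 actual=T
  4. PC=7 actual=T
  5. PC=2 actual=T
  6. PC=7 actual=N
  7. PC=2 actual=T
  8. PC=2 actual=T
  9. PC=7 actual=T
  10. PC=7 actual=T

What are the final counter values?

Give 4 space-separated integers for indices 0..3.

Ev 1: PC=7 idx=3 pred=T actual=N -> ctr[3]=1
Ev 2: PC=2 idx=2 pred=T actual=T -> ctr[2]=3
Ev 3: PC=7 idx=3 pred=N actual=T -> ctr[3]=2
Ev 4: PC=7 idx=3 pred=T actual=T -> ctr[3]=3
Ev 5: PC=2 idx=2 pred=T actual=T -> ctr[2]=3
Ev 6: PC=7 idx=3 pred=T actual=N -> ctr[3]=2
Ev 7: PC=2 idx=2 pred=T actual=T -> ctr[2]=3
Ev 8: PC=2 idx=2 pred=T actual=T -> ctr[2]=3
Ev 9: PC=7 idx=3 pred=T actual=T -> ctr[3]=3
Ev 10: PC=7 idx=3 pred=T actual=T -> ctr[3]=3

Answer: 2 2 3 3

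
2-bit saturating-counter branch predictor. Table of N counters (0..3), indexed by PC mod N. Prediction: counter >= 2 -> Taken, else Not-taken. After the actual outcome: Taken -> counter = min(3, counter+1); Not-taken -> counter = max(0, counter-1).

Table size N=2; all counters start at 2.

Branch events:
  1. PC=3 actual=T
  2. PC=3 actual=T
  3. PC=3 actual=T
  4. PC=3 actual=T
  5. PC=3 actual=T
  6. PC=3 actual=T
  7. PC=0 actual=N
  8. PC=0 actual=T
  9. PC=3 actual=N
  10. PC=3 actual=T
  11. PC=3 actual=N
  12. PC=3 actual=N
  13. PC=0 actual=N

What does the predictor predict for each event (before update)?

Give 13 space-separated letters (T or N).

Answer: T T T T T T T N T T T T T

Derivation:
Ev 1: PC=3 idx=1 pred=T actual=T -> ctr[1]=3
Ev 2: PC=3 idx=1 pred=T actual=T -> ctr[1]=3
Ev 3: PC=3 idx=1 pred=T actual=T -> ctr[1]=3
Ev 4: PC=3 idx=1 pred=T actual=T -> ctr[1]=3
Ev 5: PC=3 idx=1 pred=T actual=T -> ctr[1]=3
Ev 6: PC=3 idx=1 pred=T actual=T -> ctr[1]=3
Ev 7: PC=0 idx=0 pred=T actual=N -> ctr[0]=1
Ev 8: PC=0 idx=0 pred=N actual=T -> ctr[0]=2
Ev 9: PC=3 idx=1 pred=T actual=N -> ctr[1]=2
Ev 10: PC=3 idx=1 pred=T actual=T -> ctr[1]=3
Ev 11: PC=3 idx=1 pred=T actual=N -> ctr[1]=2
Ev 12: PC=3 idx=1 pred=T actual=N -> ctr[1]=1
Ev 13: PC=0 idx=0 pred=T actual=N -> ctr[0]=1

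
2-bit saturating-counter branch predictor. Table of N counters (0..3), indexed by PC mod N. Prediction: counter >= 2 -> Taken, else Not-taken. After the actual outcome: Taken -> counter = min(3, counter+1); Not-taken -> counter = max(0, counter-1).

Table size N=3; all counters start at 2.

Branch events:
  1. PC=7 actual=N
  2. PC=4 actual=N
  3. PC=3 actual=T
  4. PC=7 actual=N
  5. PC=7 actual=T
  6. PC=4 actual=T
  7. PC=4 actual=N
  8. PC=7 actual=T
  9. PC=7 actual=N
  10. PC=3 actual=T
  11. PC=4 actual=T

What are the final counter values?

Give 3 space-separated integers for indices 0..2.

Answer: 3 2 2

Derivation:
Ev 1: PC=7 idx=1 pred=T actual=N -> ctr[1]=1
Ev 2: PC=4 idx=1 pred=N actual=N -> ctr[1]=0
Ev 3: PC=3 idx=0 pred=T actual=T -> ctr[0]=3
Ev 4: PC=7 idx=1 pred=N actual=N -> ctr[1]=0
Ev 5: PC=7 idx=1 pred=N actual=T -> ctr[1]=1
Ev 6: PC=4 idx=1 pred=N actual=T -> ctr[1]=2
Ev 7: PC=4 idx=1 pred=T actual=N -> ctr[1]=1
Ev 8: PC=7 idx=1 pred=N actual=T -> ctr[1]=2
Ev 9: PC=7 idx=1 pred=T actual=N -> ctr[1]=1
Ev 10: PC=3 idx=0 pred=T actual=T -> ctr[0]=3
Ev 11: PC=4 idx=1 pred=N actual=T -> ctr[1]=2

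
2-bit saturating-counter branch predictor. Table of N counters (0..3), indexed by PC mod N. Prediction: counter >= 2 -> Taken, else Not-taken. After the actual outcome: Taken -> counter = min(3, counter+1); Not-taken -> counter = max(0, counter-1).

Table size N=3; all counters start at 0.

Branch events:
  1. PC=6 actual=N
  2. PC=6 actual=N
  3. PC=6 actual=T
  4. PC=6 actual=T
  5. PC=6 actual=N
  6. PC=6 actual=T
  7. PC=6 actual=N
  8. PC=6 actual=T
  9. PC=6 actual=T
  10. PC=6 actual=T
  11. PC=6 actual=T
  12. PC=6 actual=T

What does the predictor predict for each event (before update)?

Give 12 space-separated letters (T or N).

Answer: N N N N T N T N T T T T

Derivation:
Ev 1: PC=6 idx=0 pred=N actual=N -> ctr[0]=0
Ev 2: PC=6 idx=0 pred=N actual=N -> ctr[0]=0
Ev 3: PC=6 idx=0 pred=N actual=T -> ctr[0]=1
Ev 4: PC=6 idx=0 pred=N actual=T -> ctr[0]=2
Ev 5: PC=6 idx=0 pred=T actual=N -> ctr[0]=1
Ev 6: PC=6 idx=0 pred=N actual=T -> ctr[0]=2
Ev 7: PC=6 idx=0 pred=T actual=N -> ctr[0]=1
Ev 8: PC=6 idx=0 pred=N actual=T -> ctr[0]=2
Ev 9: PC=6 idx=0 pred=T actual=T -> ctr[0]=3
Ev 10: PC=6 idx=0 pred=T actual=T -> ctr[0]=3
Ev 11: PC=6 idx=0 pred=T actual=T -> ctr[0]=3
Ev 12: PC=6 idx=0 pred=T actual=T -> ctr[0]=3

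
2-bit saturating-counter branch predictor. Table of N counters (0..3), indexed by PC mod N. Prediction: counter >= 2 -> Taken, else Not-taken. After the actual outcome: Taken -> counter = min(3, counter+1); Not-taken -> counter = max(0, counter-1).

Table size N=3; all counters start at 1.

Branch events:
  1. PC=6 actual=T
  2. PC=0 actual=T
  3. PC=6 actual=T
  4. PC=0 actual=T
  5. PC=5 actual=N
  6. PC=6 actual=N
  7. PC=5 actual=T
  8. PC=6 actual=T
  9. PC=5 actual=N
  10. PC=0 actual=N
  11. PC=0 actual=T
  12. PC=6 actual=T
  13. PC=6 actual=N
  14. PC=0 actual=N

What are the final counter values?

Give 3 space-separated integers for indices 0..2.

Answer: 1 1 0

Derivation:
Ev 1: PC=6 idx=0 pred=N actual=T -> ctr[0]=2
Ev 2: PC=0 idx=0 pred=T actual=T -> ctr[0]=3
Ev 3: PC=6 idx=0 pred=T actual=T -> ctr[0]=3
Ev 4: PC=0 idx=0 pred=T actual=T -> ctr[0]=3
Ev 5: PC=5 idx=2 pred=N actual=N -> ctr[2]=0
Ev 6: PC=6 idx=0 pred=T actual=N -> ctr[0]=2
Ev 7: PC=5 idx=2 pred=N actual=T -> ctr[2]=1
Ev 8: PC=6 idx=0 pred=T actual=T -> ctr[0]=3
Ev 9: PC=5 idx=2 pred=N actual=N -> ctr[2]=0
Ev 10: PC=0 idx=0 pred=T actual=N -> ctr[0]=2
Ev 11: PC=0 idx=0 pred=T actual=T -> ctr[0]=3
Ev 12: PC=6 idx=0 pred=T actual=T -> ctr[0]=3
Ev 13: PC=6 idx=0 pred=T actual=N -> ctr[0]=2
Ev 14: PC=0 idx=0 pred=T actual=N -> ctr[0]=1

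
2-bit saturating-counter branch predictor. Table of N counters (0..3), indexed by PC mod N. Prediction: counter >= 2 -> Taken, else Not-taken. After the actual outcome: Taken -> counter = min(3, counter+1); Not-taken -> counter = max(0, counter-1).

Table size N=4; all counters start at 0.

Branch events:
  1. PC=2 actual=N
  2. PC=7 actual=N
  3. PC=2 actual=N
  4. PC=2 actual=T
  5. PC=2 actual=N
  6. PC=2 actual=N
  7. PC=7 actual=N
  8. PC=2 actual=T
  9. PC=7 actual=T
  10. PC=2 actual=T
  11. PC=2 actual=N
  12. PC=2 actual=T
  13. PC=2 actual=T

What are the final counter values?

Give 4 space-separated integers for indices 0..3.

Ev 1: PC=2 idx=2 pred=N actual=N -> ctr[2]=0
Ev 2: PC=7 idx=3 pred=N actual=N -> ctr[3]=0
Ev 3: PC=2 idx=2 pred=N actual=N -> ctr[2]=0
Ev 4: PC=2 idx=2 pred=N actual=T -> ctr[2]=1
Ev 5: PC=2 idx=2 pred=N actual=N -> ctr[2]=0
Ev 6: PC=2 idx=2 pred=N actual=N -> ctr[2]=0
Ev 7: PC=7 idx=3 pred=N actual=N -> ctr[3]=0
Ev 8: PC=2 idx=2 pred=N actual=T -> ctr[2]=1
Ev 9: PC=7 idx=3 pred=N actual=T -> ctr[3]=1
Ev 10: PC=2 idx=2 pred=N actual=T -> ctr[2]=2
Ev 11: PC=2 idx=2 pred=T actual=N -> ctr[2]=1
Ev 12: PC=2 idx=2 pred=N actual=T -> ctr[2]=2
Ev 13: PC=2 idx=2 pred=T actual=T -> ctr[2]=3

Answer: 0 0 3 1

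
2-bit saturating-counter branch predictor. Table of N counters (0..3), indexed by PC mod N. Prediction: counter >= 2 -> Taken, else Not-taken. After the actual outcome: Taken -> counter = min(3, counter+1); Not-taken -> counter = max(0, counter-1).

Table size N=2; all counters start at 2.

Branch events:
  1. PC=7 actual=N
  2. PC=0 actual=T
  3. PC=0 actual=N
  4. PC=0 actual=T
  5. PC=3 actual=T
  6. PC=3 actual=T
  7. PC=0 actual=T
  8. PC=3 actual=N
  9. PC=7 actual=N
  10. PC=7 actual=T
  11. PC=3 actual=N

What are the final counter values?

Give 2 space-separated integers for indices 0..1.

Answer: 3 1

Derivation:
Ev 1: PC=7 idx=1 pred=T actual=N -> ctr[1]=1
Ev 2: PC=0 idx=0 pred=T actual=T -> ctr[0]=3
Ev 3: PC=0 idx=0 pred=T actual=N -> ctr[0]=2
Ev 4: PC=0 idx=0 pred=T actual=T -> ctr[0]=3
Ev 5: PC=3 idx=1 pred=N actual=T -> ctr[1]=2
Ev 6: PC=3 idx=1 pred=T actual=T -> ctr[1]=3
Ev 7: PC=0 idx=0 pred=T actual=T -> ctr[0]=3
Ev 8: PC=3 idx=1 pred=T actual=N -> ctr[1]=2
Ev 9: PC=7 idx=1 pred=T actual=N -> ctr[1]=1
Ev 10: PC=7 idx=1 pred=N actual=T -> ctr[1]=2
Ev 11: PC=3 idx=1 pred=T actual=N -> ctr[1]=1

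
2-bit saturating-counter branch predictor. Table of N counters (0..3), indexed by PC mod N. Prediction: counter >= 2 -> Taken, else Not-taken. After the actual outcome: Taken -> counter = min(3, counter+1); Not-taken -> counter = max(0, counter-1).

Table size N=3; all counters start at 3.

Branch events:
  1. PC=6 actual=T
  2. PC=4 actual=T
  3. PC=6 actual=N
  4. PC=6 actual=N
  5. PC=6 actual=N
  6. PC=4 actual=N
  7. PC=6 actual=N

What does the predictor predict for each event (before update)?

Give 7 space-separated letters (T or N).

Ev 1: PC=6 idx=0 pred=T actual=T -> ctr[0]=3
Ev 2: PC=4 idx=1 pred=T actual=T -> ctr[1]=3
Ev 3: PC=6 idx=0 pred=T actual=N -> ctr[0]=2
Ev 4: PC=6 idx=0 pred=T actual=N -> ctr[0]=1
Ev 5: PC=6 idx=0 pred=N actual=N -> ctr[0]=0
Ev 6: PC=4 idx=1 pred=T actual=N -> ctr[1]=2
Ev 7: PC=6 idx=0 pred=N actual=N -> ctr[0]=0

Answer: T T T T N T N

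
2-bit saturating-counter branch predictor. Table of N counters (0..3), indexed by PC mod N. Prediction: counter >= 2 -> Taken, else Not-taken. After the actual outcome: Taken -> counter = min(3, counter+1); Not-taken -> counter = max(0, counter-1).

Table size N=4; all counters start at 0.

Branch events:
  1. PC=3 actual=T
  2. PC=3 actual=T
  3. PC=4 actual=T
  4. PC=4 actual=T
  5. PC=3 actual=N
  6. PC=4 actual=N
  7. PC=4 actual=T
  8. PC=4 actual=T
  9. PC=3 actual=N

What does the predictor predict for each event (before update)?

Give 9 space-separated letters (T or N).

Answer: N N N N T T N T N

Derivation:
Ev 1: PC=3 idx=3 pred=N actual=T -> ctr[3]=1
Ev 2: PC=3 idx=3 pred=N actual=T -> ctr[3]=2
Ev 3: PC=4 idx=0 pred=N actual=T -> ctr[0]=1
Ev 4: PC=4 idx=0 pred=N actual=T -> ctr[0]=2
Ev 5: PC=3 idx=3 pred=T actual=N -> ctr[3]=1
Ev 6: PC=4 idx=0 pred=T actual=N -> ctr[0]=1
Ev 7: PC=4 idx=0 pred=N actual=T -> ctr[0]=2
Ev 8: PC=4 idx=0 pred=T actual=T -> ctr[0]=3
Ev 9: PC=3 idx=3 pred=N actual=N -> ctr[3]=0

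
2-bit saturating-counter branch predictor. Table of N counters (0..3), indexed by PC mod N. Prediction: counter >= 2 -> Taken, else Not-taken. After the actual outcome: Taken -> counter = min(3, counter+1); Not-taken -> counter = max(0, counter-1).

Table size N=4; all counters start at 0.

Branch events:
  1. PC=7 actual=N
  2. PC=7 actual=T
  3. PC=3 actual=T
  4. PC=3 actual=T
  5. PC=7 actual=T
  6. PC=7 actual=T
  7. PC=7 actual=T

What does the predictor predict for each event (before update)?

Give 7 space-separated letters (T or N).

Answer: N N N T T T T

Derivation:
Ev 1: PC=7 idx=3 pred=N actual=N -> ctr[3]=0
Ev 2: PC=7 idx=3 pred=N actual=T -> ctr[3]=1
Ev 3: PC=3 idx=3 pred=N actual=T -> ctr[3]=2
Ev 4: PC=3 idx=3 pred=T actual=T -> ctr[3]=3
Ev 5: PC=7 idx=3 pred=T actual=T -> ctr[3]=3
Ev 6: PC=7 idx=3 pred=T actual=T -> ctr[3]=3
Ev 7: PC=7 idx=3 pred=T actual=T -> ctr[3]=3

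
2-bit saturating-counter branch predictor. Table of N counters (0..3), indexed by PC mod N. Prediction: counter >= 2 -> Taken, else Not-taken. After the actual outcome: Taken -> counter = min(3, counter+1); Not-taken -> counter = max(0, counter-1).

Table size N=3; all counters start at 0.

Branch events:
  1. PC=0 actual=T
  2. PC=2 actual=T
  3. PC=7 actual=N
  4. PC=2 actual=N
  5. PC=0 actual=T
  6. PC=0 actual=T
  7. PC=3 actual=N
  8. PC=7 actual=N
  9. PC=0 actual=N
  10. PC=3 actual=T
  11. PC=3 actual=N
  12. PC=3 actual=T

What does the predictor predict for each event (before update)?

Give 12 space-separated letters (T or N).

Ev 1: PC=0 idx=0 pred=N actual=T -> ctr[0]=1
Ev 2: PC=2 idx=2 pred=N actual=T -> ctr[2]=1
Ev 3: PC=7 idx=1 pred=N actual=N -> ctr[1]=0
Ev 4: PC=2 idx=2 pred=N actual=N -> ctr[2]=0
Ev 5: PC=0 idx=0 pred=N actual=T -> ctr[0]=2
Ev 6: PC=0 idx=0 pred=T actual=T -> ctr[0]=3
Ev 7: PC=3 idx=0 pred=T actual=N -> ctr[0]=2
Ev 8: PC=7 idx=1 pred=N actual=N -> ctr[1]=0
Ev 9: PC=0 idx=0 pred=T actual=N -> ctr[0]=1
Ev 10: PC=3 idx=0 pred=N actual=T -> ctr[0]=2
Ev 11: PC=3 idx=0 pred=T actual=N -> ctr[0]=1
Ev 12: PC=3 idx=0 pred=N actual=T -> ctr[0]=2

Answer: N N N N N T T N T N T N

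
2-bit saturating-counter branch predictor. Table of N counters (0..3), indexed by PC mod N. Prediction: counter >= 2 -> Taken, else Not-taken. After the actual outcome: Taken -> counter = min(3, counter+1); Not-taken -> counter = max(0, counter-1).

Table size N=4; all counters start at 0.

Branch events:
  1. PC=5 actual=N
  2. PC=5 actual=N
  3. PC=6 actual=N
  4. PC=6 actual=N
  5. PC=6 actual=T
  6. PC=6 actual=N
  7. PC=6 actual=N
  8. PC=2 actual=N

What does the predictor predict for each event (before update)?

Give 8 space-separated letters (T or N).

Ev 1: PC=5 idx=1 pred=N actual=N -> ctr[1]=0
Ev 2: PC=5 idx=1 pred=N actual=N -> ctr[1]=0
Ev 3: PC=6 idx=2 pred=N actual=N -> ctr[2]=0
Ev 4: PC=6 idx=2 pred=N actual=N -> ctr[2]=0
Ev 5: PC=6 idx=2 pred=N actual=T -> ctr[2]=1
Ev 6: PC=6 idx=2 pred=N actual=N -> ctr[2]=0
Ev 7: PC=6 idx=2 pred=N actual=N -> ctr[2]=0
Ev 8: PC=2 idx=2 pred=N actual=N -> ctr[2]=0

Answer: N N N N N N N N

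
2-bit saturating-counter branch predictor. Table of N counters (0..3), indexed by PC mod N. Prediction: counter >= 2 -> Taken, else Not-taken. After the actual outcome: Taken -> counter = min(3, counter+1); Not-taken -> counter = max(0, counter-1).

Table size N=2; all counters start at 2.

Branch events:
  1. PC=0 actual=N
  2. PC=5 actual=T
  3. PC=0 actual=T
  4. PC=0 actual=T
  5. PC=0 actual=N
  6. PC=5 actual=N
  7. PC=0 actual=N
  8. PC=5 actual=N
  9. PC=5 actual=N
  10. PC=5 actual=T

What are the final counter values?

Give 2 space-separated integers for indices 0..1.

Answer: 1 1

Derivation:
Ev 1: PC=0 idx=0 pred=T actual=N -> ctr[0]=1
Ev 2: PC=5 idx=1 pred=T actual=T -> ctr[1]=3
Ev 3: PC=0 idx=0 pred=N actual=T -> ctr[0]=2
Ev 4: PC=0 idx=0 pred=T actual=T -> ctr[0]=3
Ev 5: PC=0 idx=0 pred=T actual=N -> ctr[0]=2
Ev 6: PC=5 idx=1 pred=T actual=N -> ctr[1]=2
Ev 7: PC=0 idx=0 pred=T actual=N -> ctr[0]=1
Ev 8: PC=5 idx=1 pred=T actual=N -> ctr[1]=1
Ev 9: PC=5 idx=1 pred=N actual=N -> ctr[1]=0
Ev 10: PC=5 idx=1 pred=N actual=T -> ctr[1]=1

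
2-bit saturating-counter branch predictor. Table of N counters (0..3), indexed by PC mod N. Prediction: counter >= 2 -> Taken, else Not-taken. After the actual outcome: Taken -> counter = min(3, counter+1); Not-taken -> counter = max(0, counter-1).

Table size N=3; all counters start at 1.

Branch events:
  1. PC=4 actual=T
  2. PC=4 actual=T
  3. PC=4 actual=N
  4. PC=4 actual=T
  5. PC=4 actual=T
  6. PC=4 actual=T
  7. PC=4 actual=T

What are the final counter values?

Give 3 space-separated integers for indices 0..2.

Ev 1: PC=4 idx=1 pred=N actual=T -> ctr[1]=2
Ev 2: PC=4 idx=1 pred=T actual=T -> ctr[1]=3
Ev 3: PC=4 idx=1 pred=T actual=N -> ctr[1]=2
Ev 4: PC=4 idx=1 pred=T actual=T -> ctr[1]=3
Ev 5: PC=4 idx=1 pred=T actual=T -> ctr[1]=3
Ev 6: PC=4 idx=1 pred=T actual=T -> ctr[1]=3
Ev 7: PC=4 idx=1 pred=T actual=T -> ctr[1]=3

Answer: 1 3 1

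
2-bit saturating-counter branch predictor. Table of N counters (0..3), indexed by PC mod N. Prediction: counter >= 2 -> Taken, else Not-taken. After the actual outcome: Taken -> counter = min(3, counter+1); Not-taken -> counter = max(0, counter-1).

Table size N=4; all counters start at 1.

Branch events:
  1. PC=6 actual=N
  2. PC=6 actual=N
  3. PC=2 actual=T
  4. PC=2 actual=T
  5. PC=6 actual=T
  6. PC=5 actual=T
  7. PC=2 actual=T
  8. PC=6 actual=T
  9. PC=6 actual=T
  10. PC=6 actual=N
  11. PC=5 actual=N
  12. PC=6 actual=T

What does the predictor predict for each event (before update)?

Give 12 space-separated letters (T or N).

Ev 1: PC=6 idx=2 pred=N actual=N -> ctr[2]=0
Ev 2: PC=6 idx=2 pred=N actual=N -> ctr[2]=0
Ev 3: PC=2 idx=2 pred=N actual=T -> ctr[2]=1
Ev 4: PC=2 idx=2 pred=N actual=T -> ctr[2]=2
Ev 5: PC=6 idx=2 pred=T actual=T -> ctr[2]=3
Ev 6: PC=5 idx=1 pred=N actual=T -> ctr[1]=2
Ev 7: PC=2 idx=2 pred=T actual=T -> ctr[2]=3
Ev 8: PC=6 idx=2 pred=T actual=T -> ctr[2]=3
Ev 9: PC=6 idx=2 pred=T actual=T -> ctr[2]=3
Ev 10: PC=6 idx=2 pred=T actual=N -> ctr[2]=2
Ev 11: PC=5 idx=1 pred=T actual=N -> ctr[1]=1
Ev 12: PC=6 idx=2 pred=T actual=T -> ctr[2]=3

Answer: N N N N T N T T T T T T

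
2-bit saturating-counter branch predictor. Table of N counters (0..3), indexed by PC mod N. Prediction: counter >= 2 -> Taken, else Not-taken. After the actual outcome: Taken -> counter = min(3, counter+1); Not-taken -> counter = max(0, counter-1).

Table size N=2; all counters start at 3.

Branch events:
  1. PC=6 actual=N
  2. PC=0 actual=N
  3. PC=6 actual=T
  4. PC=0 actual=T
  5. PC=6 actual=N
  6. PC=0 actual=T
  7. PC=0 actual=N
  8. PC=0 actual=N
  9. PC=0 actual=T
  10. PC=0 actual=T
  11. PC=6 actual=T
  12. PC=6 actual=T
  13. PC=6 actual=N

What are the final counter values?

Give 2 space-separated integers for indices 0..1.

Answer: 2 3

Derivation:
Ev 1: PC=6 idx=0 pred=T actual=N -> ctr[0]=2
Ev 2: PC=0 idx=0 pred=T actual=N -> ctr[0]=1
Ev 3: PC=6 idx=0 pred=N actual=T -> ctr[0]=2
Ev 4: PC=0 idx=0 pred=T actual=T -> ctr[0]=3
Ev 5: PC=6 idx=0 pred=T actual=N -> ctr[0]=2
Ev 6: PC=0 idx=0 pred=T actual=T -> ctr[0]=3
Ev 7: PC=0 idx=0 pred=T actual=N -> ctr[0]=2
Ev 8: PC=0 idx=0 pred=T actual=N -> ctr[0]=1
Ev 9: PC=0 idx=0 pred=N actual=T -> ctr[0]=2
Ev 10: PC=0 idx=0 pred=T actual=T -> ctr[0]=3
Ev 11: PC=6 idx=0 pred=T actual=T -> ctr[0]=3
Ev 12: PC=6 idx=0 pred=T actual=T -> ctr[0]=3
Ev 13: PC=6 idx=0 pred=T actual=N -> ctr[0]=2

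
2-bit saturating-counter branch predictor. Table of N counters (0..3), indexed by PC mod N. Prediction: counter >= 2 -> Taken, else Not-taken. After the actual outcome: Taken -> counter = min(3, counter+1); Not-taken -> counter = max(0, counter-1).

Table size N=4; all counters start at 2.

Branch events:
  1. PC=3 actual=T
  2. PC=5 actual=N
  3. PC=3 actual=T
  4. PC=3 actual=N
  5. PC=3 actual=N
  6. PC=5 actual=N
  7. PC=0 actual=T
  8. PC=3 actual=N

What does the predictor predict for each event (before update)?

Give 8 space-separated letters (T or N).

Answer: T T T T T N T N

Derivation:
Ev 1: PC=3 idx=3 pred=T actual=T -> ctr[3]=3
Ev 2: PC=5 idx=1 pred=T actual=N -> ctr[1]=1
Ev 3: PC=3 idx=3 pred=T actual=T -> ctr[3]=3
Ev 4: PC=3 idx=3 pred=T actual=N -> ctr[3]=2
Ev 5: PC=3 idx=3 pred=T actual=N -> ctr[3]=1
Ev 6: PC=5 idx=1 pred=N actual=N -> ctr[1]=0
Ev 7: PC=0 idx=0 pred=T actual=T -> ctr[0]=3
Ev 8: PC=3 idx=3 pred=N actual=N -> ctr[3]=0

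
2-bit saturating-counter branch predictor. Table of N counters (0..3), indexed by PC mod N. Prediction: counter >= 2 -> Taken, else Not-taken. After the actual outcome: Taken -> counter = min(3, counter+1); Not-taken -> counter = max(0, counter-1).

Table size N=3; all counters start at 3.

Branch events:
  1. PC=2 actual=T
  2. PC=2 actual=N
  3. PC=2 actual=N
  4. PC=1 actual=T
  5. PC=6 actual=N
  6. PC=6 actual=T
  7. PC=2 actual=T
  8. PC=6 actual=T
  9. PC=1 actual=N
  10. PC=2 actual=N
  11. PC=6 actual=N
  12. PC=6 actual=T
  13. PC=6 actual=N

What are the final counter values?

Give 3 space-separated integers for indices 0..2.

Answer: 2 2 1

Derivation:
Ev 1: PC=2 idx=2 pred=T actual=T -> ctr[2]=3
Ev 2: PC=2 idx=2 pred=T actual=N -> ctr[2]=2
Ev 3: PC=2 idx=2 pred=T actual=N -> ctr[2]=1
Ev 4: PC=1 idx=1 pred=T actual=T -> ctr[1]=3
Ev 5: PC=6 idx=0 pred=T actual=N -> ctr[0]=2
Ev 6: PC=6 idx=0 pred=T actual=T -> ctr[0]=3
Ev 7: PC=2 idx=2 pred=N actual=T -> ctr[2]=2
Ev 8: PC=6 idx=0 pred=T actual=T -> ctr[0]=3
Ev 9: PC=1 idx=1 pred=T actual=N -> ctr[1]=2
Ev 10: PC=2 idx=2 pred=T actual=N -> ctr[2]=1
Ev 11: PC=6 idx=0 pred=T actual=N -> ctr[0]=2
Ev 12: PC=6 idx=0 pred=T actual=T -> ctr[0]=3
Ev 13: PC=6 idx=0 pred=T actual=N -> ctr[0]=2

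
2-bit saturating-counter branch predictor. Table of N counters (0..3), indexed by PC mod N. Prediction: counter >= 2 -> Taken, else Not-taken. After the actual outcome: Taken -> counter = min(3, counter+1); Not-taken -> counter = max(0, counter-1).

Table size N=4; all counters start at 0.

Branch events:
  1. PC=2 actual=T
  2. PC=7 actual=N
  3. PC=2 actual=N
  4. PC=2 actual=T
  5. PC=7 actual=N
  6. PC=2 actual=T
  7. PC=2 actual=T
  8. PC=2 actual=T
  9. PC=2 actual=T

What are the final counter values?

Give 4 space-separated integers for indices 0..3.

Ev 1: PC=2 idx=2 pred=N actual=T -> ctr[2]=1
Ev 2: PC=7 idx=3 pred=N actual=N -> ctr[3]=0
Ev 3: PC=2 idx=2 pred=N actual=N -> ctr[2]=0
Ev 4: PC=2 idx=2 pred=N actual=T -> ctr[2]=1
Ev 5: PC=7 idx=3 pred=N actual=N -> ctr[3]=0
Ev 6: PC=2 idx=2 pred=N actual=T -> ctr[2]=2
Ev 7: PC=2 idx=2 pred=T actual=T -> ctr[2]=3
Ev 8: PC=2 idx=2 pred=T actual=T -> ctr[2]=3
Ev 9: PC=2 idx=2 pred=T actual=T -> ctr[2]=3

Answer: 0 0 3 0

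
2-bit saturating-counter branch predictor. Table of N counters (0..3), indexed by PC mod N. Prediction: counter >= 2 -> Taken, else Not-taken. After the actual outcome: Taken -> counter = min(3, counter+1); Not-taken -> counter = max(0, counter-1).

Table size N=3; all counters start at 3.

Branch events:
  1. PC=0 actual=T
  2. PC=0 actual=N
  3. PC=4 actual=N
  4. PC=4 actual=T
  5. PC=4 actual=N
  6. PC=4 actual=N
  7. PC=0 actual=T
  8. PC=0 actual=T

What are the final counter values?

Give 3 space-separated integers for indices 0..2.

Answer: 3 1 3

Derivation:
Ev 1: PC=0 idx=0 pred=T actual=T -> ctr[0]=3
Ev 2: PC=0 idx=0 pred=T actual=N -> ctr[0]=2
Ev 3: PC=4 idx=1 pred=T actual=N -> ctr[1]=2
Ev 4: PC=4 idx=1 pred=T actual=T -> ctr[1]=3
Ev 5: PC=4 idx=1 pred=T actual=N -> ctr[1]=2
Ev 6: PC=4 idx=1 pred=T actual=N -> ctr[1]=1
Ev 7: PC=0 idx=0 pred=T actual=T -> ctr[0]=3
Ev 8: PC=0 idx=0 pred=T actual=T -> ctr[0]=3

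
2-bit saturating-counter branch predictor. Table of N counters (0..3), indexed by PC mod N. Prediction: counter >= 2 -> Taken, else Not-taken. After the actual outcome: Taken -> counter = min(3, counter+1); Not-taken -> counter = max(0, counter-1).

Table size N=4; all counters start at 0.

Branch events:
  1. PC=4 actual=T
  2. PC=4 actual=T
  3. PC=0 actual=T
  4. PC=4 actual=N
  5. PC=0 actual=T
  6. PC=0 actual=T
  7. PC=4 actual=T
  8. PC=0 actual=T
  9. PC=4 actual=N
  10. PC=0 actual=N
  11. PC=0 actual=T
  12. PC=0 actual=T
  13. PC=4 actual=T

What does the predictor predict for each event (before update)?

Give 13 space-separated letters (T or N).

Answer: N N T T T T T T T T N T T

Derivation:
Ev 1: PC=4 idx=0 pred=N actual=T -> ctr[0]=1
Ev 2: PC=4 idx=0 pred=N actual=T -> ctr[0]=2
Ev 3: PC=0 idx=0 pred=T actual=T -> ctr[0]=3
Ev 4: PC=4 idx=0 pred=T actual=N -> ctr[0]=2
Ev 5: PC=0 idx=0 pred=T actual=T -> ctr[0]=3
Ev 6: PC=0 idx=0 pred=T actual=T -> ctr[0]=3
Ev 7: PC=4 idx=0 pred=T actual=T -> ctr[0]=3
Ev 8: PC=0 idx=0 pred=T actual=T -> ctr[0]=3
Ev 9: PC=4 idx=0 pred=T actual=N -> ctr[0]=2
Ev 10: PC=0 idx=0 pred=T actual=N -> ctr[0]=1
Ev 11: PC=0 idx=0 pred=N actual=T -> ctr[0]=2
Ev 12: PC=0 idx=0 pred=T actual=T -> ctr[0]=3
Ev 13: PC=4 idx=0 pred=T actual=T -> ctr[0]=3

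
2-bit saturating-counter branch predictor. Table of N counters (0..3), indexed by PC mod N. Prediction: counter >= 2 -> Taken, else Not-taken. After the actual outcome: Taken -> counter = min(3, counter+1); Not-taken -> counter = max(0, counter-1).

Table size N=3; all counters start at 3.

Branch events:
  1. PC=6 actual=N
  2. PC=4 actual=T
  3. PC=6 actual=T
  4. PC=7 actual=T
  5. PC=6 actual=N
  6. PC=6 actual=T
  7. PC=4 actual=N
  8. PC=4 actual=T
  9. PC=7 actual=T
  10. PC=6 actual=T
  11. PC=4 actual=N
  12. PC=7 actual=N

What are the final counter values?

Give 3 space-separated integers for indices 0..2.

Ev 1: PC=6 idx=0 pred=T actual=N -> ctr[0]=2
Ev 2: PC=4 idx=1 pred=T actual=T -> ctr[1]=3
Ev 3: PC=6 idx=0 pred=T actual=T -> ctr[0]=3
Ev 4: PC=7 idx=1 pred=T actual=T -> ctr[1]=3
Ev 5: PC=6 idx=0 pred=T actual=N -> ctr[0]=2
Ev 6: PC=6 idx=0 pred=T actual=T -> ctr[0]=3
Ev 7: PC=4 idx=1 pred=T actual=N -> ctr[1]=2
Ev 8: PC=4 idx=1 pred=T actual=T -> ctr[1]=3
Ev 9: PC=7 idx=1 pred=T actual=T -> ctr[1]=3
Ev 10: PC=6 idx=0 pred=T actual=T -> ctr[0]=3
Ev 11: PC=4 idx=1 pred=T actual=N -> ctr[1]=2
Ev 12: PC=7 idx=1 pred=T actual=N -> ctr[1]=1

Answer: 3 1 3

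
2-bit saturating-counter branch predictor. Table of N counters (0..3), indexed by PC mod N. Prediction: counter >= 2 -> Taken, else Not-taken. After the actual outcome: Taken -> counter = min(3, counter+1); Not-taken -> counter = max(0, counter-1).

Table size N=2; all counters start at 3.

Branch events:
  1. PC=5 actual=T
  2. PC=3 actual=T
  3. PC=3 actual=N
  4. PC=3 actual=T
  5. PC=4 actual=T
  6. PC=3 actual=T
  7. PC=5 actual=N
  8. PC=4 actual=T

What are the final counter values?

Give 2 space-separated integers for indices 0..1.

Ev 1: PC=5 idx=1 pred=T actual=T -> ctr[1]=3
Ev 2: PC=3 idx=1 pred=T actual=T -> ctr[1]=3
Ev 3: PC=3 idx=1 pred=T actual=N -> ctr[1]=2
Ev 4: PC=3 idx=1 pred=T actual=T -> ctr[1]=3
Ev 5: PC=4 idx=0 pred=T actual=T -> ctr[0]=3
Ev 6: PC=3 idx=1 pred=T actual=T -> ctr[1]=3
Ev 7: PC=5 idx=1 pred=T actual=N -> ctr[1]=2
Ev 8: PC=4 idx=0 pred=T actual=T -> ctr[0]=3

Answer: 3 2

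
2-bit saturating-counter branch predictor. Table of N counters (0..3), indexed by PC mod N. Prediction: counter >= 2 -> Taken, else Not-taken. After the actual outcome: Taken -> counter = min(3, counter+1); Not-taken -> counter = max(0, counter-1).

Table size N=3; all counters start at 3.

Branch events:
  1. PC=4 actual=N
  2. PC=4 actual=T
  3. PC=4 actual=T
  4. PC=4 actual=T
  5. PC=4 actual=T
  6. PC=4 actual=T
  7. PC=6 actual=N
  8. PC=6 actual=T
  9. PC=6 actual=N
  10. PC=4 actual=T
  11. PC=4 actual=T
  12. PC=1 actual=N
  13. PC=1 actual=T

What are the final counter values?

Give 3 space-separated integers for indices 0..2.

Ev 1: PC=4 idx=1 pred=T actual=N -> ctr[1]=2
Ev 2: PC=4 idx=1 pred=T actual=T -> ctr[1]=3
Ev 3: PC=4 idx=1 pred=T actual=T -> ctr[1]=3
Ev 4: PC=4 idx=1 pred=T actual=T -> ctr[1]=3
Ev 5: PC=4 idx=1 pred=T actual=T -> ctr[1]=3
Ev 6: PC=4 idx=1 pred=T actual=T -> ctr[1]=3
Ev 7: PC=6 idx=0 pred=T actual=N -> ctr[0]=2
Ev 8: PC=6 idx=0 pred=T actual=T -> ctr[0]=3
Ev 9: PC=6 idx=0 pred=T actual=N -> ctr[0]=2
Ev 10: PC=4 idx=1 pred=T actual=T -> ctr[1]=3
Ev 11: PC=4 idx=1 pred=T actual=T -> ctr[1]=3
Ev 12: PC=1 idx=1 pred=T actual=N -> ctr[1]=2
Ev 13: PC=1 idx=1 pred=T actual=T -> ctr[1]=3

Answer: 2 3 3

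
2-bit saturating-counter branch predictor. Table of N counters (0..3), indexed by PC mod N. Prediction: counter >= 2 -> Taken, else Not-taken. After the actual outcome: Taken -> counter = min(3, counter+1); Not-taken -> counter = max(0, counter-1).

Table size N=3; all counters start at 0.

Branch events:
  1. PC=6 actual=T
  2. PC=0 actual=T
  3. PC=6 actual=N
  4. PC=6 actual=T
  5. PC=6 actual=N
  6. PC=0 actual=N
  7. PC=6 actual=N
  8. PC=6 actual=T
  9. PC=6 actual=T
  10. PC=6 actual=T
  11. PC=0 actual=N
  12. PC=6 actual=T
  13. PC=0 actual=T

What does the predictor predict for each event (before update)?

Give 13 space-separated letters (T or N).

Answer: N N T N T N N N N T T T T

Derivation:
Ev 1: PC=6 idx=0 pred=N actual=T -> ctr[0]=1
Ev 2: PC=0 idx=0 pred=N actual=T -> ctr[0]=2
Ev 3: PC=6 idx=0 pred=T actual=N -> ctr[0]=1
Ev 4: PC=6 idx=0 pred=N actual=T -> ctr[0]=2
Ev 5: PC=6 idx=0 pred=T actual=N -> ctr[0]=1
Ev 6: PC=0 idx=0 pred=N actual=N -> ctr[0]=0
Ev 7: PC=6 idx=0 pred=N actual=N -> ctr[0]=0
Ev 8: PC=6 idx=0 pred=N actual=T -> ctr[0]=1
Ev 9: PC=6 idx=0 pred=N actual=T -> ctr[0]=2
Ev 10: PC=6 idx=0 pred=T actual=T -> ctr[0]=3
Ev 11: PC=0 idx=0 pred=T actual=N -> ctr[0]=2
Ev 12: PC=6 idx=0 pred=T actual=T -> ctr[0]=3
Ev 13: PC=0 idx=0 pred=T actual=T -> ctr[0]=3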